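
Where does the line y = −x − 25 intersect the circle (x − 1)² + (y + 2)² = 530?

Express y = −x − 25 and substitute into the circle:
2x² + 44x = 0  ⟹  x² + 22x = 0
x = 0 or x = −22, giving (0, −25) and (−22, −3).

(−22, −3) and (0, −25)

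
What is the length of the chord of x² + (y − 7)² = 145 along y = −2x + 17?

The distance from (0, 7) to the line is 10/√5, and r² = 145.
Half the chord is √(r² − d²) = √(125), so the full chord is 10√5.

10√5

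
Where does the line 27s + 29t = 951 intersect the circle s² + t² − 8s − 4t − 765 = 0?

(3, 30) and (32, 3)

Express t = (951 − 27s)/29 and substitute into the circle:
1570s² − 54950s + 150720 = 0  ⟹  s² − 35s + 96 = 0
s = 32 or s = 3, giving (32, 3) and (3, 30).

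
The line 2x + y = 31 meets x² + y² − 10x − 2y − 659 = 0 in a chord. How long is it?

22√5

From the line, y = −2x + 31. Substituting:
5x² − 130x + 240 = 0  ⟹  x² − 26x + 48 = 0
x = 24 or x = 2, giving (24, −17) and (2, 27).
|(24, −17) − (2, 27)| = √((22)² + (−44)²) = 22√5.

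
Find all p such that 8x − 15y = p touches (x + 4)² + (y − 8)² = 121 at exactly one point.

For a tangent, require d(centre, line) = r = 11.
|8·(−4) − 15·8 − p| / √289 = 11
|p − (−152)| = 11·17, so p = 35 or p = −339.

p = −339 or p = 35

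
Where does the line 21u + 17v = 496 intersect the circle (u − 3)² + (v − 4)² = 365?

From the line, v = (496 − 21u)/17. Substituting:
730u² − 19710u + 80300 = 0  ⟹  u² − 27u + 110 = 0
u = 22 or u = 5, giving (22, 2) and (5, 23).

(5, 23) and (22, 2)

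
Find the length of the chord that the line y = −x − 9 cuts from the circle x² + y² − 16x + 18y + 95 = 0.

Centre (8, −9), r² = 50. Perpendicular distance d from centre to line = |8| / √2 = 8/√2.
Half the chord is √(r² − d²) = √(18), so the full chord is 6√2.

6√2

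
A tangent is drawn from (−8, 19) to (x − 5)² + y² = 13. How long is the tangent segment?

√517

The centre is (5, 0) and r = √13. The square of the distance from P to the centre is 169 + 361 = 530.
The tangent meets the radius at right angles, so tangent² = |PO|² − r² = 530 − 13 = 517.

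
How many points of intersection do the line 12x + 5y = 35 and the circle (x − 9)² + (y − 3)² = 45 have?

0

Centre (9, 3), r² = 45. Distance² from centre to line = (88)²/169 = 7744/169.
Since d² > r², the line lies outside the circle.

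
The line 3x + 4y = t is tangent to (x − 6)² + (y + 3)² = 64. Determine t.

t = −34 or t = 46

For a tangent, require d(centre, line) = r = 8.
|3·6 + 4·(−3) − t| / √25 = 8
|t − (6)| = 8·5, so t = 46 or t = −34.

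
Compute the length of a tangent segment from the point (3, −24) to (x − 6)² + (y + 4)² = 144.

√265

With centre O = (6, −4), |OP|² = 409 and r² = 144.
By the tangent–radius right angle, tangent length = √(|PO|² − r²) = √265.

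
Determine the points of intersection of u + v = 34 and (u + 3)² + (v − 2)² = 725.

(7, 27) and (22, 12)

From the line, v = −u + 34. Substituting:
2u² − 58u + 308 = 0  ⟹  u² − 29u + 154 = 0
u = 22 or u = 7, giving (22, 12) and (7, 27).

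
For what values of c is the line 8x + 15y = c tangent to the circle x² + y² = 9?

For a tangent, require d(centre, line) = r = 3.
|8·0 + 15·0 − c| / √289 = 3
|c| = 3·17, so c = 51 or c = −51.

c = −51 or c = 51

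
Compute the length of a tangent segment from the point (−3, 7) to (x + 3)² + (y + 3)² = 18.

√82

Centre (−3, −3), r² = 18. |PO|² = (0)² + (10)² = 100.
Power of the point: PT² = |PO|² − r² = 82, so PT = √82.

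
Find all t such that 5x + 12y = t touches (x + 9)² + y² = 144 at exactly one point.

The line touches the circle iff its distance from (−9, 0) is 12:
|5·(−9) + 12·0 − t| / √169 = 12
|t − (−45)| = 12·13, so t = 111 or t = −201.

t = −201 or t = 111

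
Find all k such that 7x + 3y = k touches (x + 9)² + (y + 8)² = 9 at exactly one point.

For a tangent, require d(centre, line) = r = 3.
|7·(−9) + 3·(−8) − k| / √58 = 3
|k − (−87)| = 3√58.

k = −87 ± 3√58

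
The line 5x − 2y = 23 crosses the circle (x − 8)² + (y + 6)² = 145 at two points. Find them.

(−1, −14) and (7, 6)

From the line, y = (−23 + 5x)/2. Substituting:
29x² − 174x − 203 = 0  ⟹  x² − 6x − 7 = 0
x = 7 or x = −1, giving (7, 6) and (−1, −14).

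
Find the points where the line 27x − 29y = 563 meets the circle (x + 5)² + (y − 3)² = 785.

(−6, −25) and (23, 2)

From the line, y = (−563 + 27x)/29. Substituting:
1570x² − 26690x − 216660 = 0  ⟹  x² − 17x − 138 = 0
x = 23 or x = −6, giving (23, 2) and (−6, −25).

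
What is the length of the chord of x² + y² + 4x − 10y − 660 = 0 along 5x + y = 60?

Express y = −5x + 60 and substitute into the circle:
26x² − 546x + 2340 = 0  ⟹  x² − 21x + 90 = 0
x = 15 or x = 6, giving (15, −15) and (6, 30).
Chord length = distance between (15, −15) and (6, 30) = √2106 = 9√26.

9√26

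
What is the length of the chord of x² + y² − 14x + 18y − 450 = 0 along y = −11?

Centre (7, −9), r² = 580. Perpendicular distance d from centre to line = |2| / √1 = 2.
Chord = 2√(r² − d²) = 2·√(576) = 48.

48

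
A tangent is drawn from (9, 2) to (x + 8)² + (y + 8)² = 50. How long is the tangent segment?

√339

The centre is (−8, −8) and r = 5√2. The square of the distance from P to the centre is 289 + 100 = 389.
Power of the point: PT² = |PO|² − r² = 339, so PT = √339.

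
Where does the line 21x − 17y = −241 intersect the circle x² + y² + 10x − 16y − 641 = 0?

Express y = (241 + 21x)/17 and substitute into the circle:
730x² + 7300x − 192720 = 0  ⟹  x² + 10x − 264 = 0
x = 12 or x = −22, giving (12, 29) and (−22, −13).

(−22, −13) and (12, 29)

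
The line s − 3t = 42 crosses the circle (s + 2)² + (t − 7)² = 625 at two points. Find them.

(−9, −17) and (18, −8)

Express t = (−42 + s)/3 and substitute into the circle:
10s² − 90s − 1620 = 0  ⟹  s² − 9s − 162 = 0
s = 18 or s = −9, giving (18, −8) and (−9, −17).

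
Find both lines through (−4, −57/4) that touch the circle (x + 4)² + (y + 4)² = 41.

5x + 4y = −77 and 5x − 4y = 37

Let a tangent through (−4, −57/4) have slope m. Its distance from (−4, −4) must equal √41:
[m·(0) − (41/4)]² = 41(m² + 1)
16m² − 25 = 0, so m = −5/4 or m = 5/4.
Through (−4, −57/4) these give 5x + 4y = −77 and 5x − 4y = 37.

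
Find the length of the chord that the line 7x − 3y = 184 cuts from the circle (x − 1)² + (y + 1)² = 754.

Centre (1, −1), r² = 754. Perpendicular distance d from centre to line = |−174| / √58 = 174/√58.
Half the chord is √(r² − d²) = √(232), so the full chord is 4√58.

4√58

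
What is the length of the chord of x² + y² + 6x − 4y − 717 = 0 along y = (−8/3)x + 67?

Centre (−3, 2), r² = 730. Perpendicular distance d from centre to line = |−219| / √73 = 219/√73.
Half the chord is √(r² − d²) = √(73), so the full chord is 2√73.

2√73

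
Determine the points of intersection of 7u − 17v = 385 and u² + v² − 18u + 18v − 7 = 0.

Express v = (−385 + 7u)/17 and substitute into the circle:
338u² − 8450u + 28392 = 0  ⟹  u² − 25u + 84 = 0
u = 21 or u = 4, giving (21, −14) and (4, −21).

(4, −21) and (21, −14)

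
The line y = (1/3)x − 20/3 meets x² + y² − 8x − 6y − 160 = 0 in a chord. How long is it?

7√10

The distance from (4, 3) to the line is 25/√10, and r² = 185.
Half the chord is √(r² − d²) = √(245/2), so the full chord is 7√10.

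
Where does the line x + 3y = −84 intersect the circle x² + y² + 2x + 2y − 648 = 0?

From the line, y = (−84 − x)/3. Substituting:
10x² + 180x + 720 = 0  ⟹  x² + 18x + 72 = 0
x = −6 or x = −12, giving (−6, −26) and (−12, −24).

(−12, −24) and (−6, −26)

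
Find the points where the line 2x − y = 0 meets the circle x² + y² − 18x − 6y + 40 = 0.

(2, 4) and (4, 8)

From the line, y = 2x. Substituting:
5x² − 30x + 40 = 0  ⟹  x² − 6x + 8 = 0
x = 4 or x = 2, giving (4, 8) and (2, 4).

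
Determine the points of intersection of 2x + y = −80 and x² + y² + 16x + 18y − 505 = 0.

(−33, −14) and (−27, −26)

Substitute y = −2x − 80:
5x² + 300x + 4455 = 0  ⟹  x² + 60x + 891 = 0
x = −27 or x = −33, giving (−27, −26) and (−33, −14).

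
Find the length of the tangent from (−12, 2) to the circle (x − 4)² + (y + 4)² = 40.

Centre (4, −4), r² = 40. |PO|² = (−16)² + (6)² = 292.
Power of the point: PT² = |PO|² − r² = 252, so PT = 6√7.

6√7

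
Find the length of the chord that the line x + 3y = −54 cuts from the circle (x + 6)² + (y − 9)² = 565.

√10

Centre (−6, 9), r² = 565. Perpendicular distance d from centre to line = |75| / √10 = 75/√10.
Chord = 2√(r² − d²) = 2·√(5/2) = √10.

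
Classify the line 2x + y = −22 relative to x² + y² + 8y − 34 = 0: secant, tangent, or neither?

neither

Substituting the line into the circle gives 5x² + 72x + 274 = 0.
Discriminant = (72)² − 4·5·(274) = −296 < 0.
No real roots: the line does not meet the circle.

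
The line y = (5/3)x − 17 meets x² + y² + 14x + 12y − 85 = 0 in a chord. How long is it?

Centre (−7, −6), r² = 170. Perpendicular distance d from centre to line = |−68| / √34 = 68/√34.
Chord = 2√(r² − d²) = 2·√(34) = 2√34.

2√34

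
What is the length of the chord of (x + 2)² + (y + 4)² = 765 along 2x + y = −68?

Centre (−2, −4), r² = 765. Perpendicular distance d from centre to line = |60| / √5 = 60/√5.
Half the chord is √(r² − d²) = √(45), so the full chord is 6√5.

6√5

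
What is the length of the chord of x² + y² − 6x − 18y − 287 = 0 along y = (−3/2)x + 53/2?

10√13

Centre (3, 9), r² = 377. Perpendicular distance d from centre to line = |−26| / √13 = 26/√13.
Chord = 2√(r² − d²) = 2·√(325) = 10√13.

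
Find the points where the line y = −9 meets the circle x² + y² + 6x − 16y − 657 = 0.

Express y = −9 and substitute into the circle:
x² + 6x − 432 = 0
x = 18 or x = −24, giving (18, −9) and (−24, −9).

(−24, −9) and (18, −9)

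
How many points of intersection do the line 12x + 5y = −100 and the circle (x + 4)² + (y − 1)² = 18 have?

0

Substituting the line into the circle gives 169x² + 2720x + 10975 = 0.
Discriminant = (2720)² − 4·169·(10975) = −20700 < 0.
No real roots: the line does not meet the circle.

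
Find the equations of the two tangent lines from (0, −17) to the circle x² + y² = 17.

4x − y = 17 and 4x + y = −17

Let a tangent through (0, −17) have slope m. Its distance from (0, 0) must equal √17:
[m·(0) − (17)]² = 17(m² + 1)
m² − 16 = 0, so m = 4 or m = −4.
Through (0, −17) these give 4x − y = 17 and 4x + y = −17.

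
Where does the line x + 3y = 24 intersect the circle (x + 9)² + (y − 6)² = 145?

Express y = (24 − x)/3 and substitute into the circle:
10x² + 150x − 540 = 0  ⟹  x² + 15x − 54 = 0
x = 3 or x = −18, giving (3, 7) and (−18, 14).

(−18, 14) and (3, 7)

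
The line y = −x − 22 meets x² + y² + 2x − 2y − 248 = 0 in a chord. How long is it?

4√2

Centre (−1, 1), r² = 250. Perpendicular distance d from centre to line = |22| / √2 = 22/√2.
Chord = 2√(r² − d²) = 2·√(8) = 4√2.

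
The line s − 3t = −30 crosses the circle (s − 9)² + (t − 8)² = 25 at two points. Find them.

(6, 12) and (9, 13)

Express t = (30 + s)/3 and substitute into the circle:
10s² − 150s + 540 = 0  ⟹  s² − 15s + 54 = 0
s = 9 or s = 6, giving (9, 13) and (6, 12).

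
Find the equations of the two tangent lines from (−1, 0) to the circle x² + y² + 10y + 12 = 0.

Write the tangent as mx − y + (0 − m·(−1)) = 0 and set its distance from the centre to √13:
(1m − (−5))² = 13(m² + 1)
6m² − 5m − 6 = 0, so m = 3/2 or m = −2/3.
With m = 3/2: 3x − 2y = −3. With m = −2/3: 2x + 3y = −2.

3x − 2y = −3 and 2x + 3y = −2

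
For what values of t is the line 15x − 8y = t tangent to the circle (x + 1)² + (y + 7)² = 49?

t = −78 or t = 160

The line touches the circle iff its distance from (−1, −7) is 7:
|15·(−1) − 8·(−7) − t| / √289 = 7
|t − (41)| = 7·17, so t = 160 or t = −78.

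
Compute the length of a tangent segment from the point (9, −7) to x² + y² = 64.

√66

With centre O = (0, 0), |OP|² = 130 and r² = 64.
By the tangent–radius right angle, tangent length = √(|PO|² − r²) = √66.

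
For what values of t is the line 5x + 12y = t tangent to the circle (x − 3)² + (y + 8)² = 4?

t = −107 or t = −55

The line touches the circle iff its distance from (3, −8) is 2:
|5·3 + 12·(−8) − t| / √169 = 2
|t − (−81)| = 2·13, so t = −55 or t = −107.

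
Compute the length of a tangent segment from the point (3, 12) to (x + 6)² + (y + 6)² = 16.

√389

Centre (−6, −6), r² = 16. |PO|² = (9)² + (18)² = 405.
The tangent meets the radius at right angles, so tangent² = |PO|² − r² = 405 − 16 = 389.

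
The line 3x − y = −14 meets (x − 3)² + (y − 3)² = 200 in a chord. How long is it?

The distance from (3, 3) to the line is 20/√10, and r² = 200.
Chord = 2√(r² − d²) = 2·√(160) = 8√10.

8√10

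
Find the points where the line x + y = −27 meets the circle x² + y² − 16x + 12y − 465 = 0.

Express y = −x − 27 and substitute into the circle:
2x² + 26x − 60 = 0  ⟹  x² + 13x − 30 = 0
x = 2 or x = −15, giving (2, −29) and (−15, −12).

(−15, −12) and (2, −29)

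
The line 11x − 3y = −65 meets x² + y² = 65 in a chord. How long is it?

√130

Substitute y = (65 + 11x)/3:
130x² + 1430x + 3640 = 0  ⟹  x² + 11x + 28 = 0
x = −4 or x = −7, giving (−4, 7) and (−7, −4).
|(−4, 7) − (−7, −4)| = √((3)² + (11)²) = √130.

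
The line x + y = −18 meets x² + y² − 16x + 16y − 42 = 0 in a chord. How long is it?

4√2

The distance from (8, −8) to the line is 18/√2, and r² = 170.
Chord = 2√(r² − d²) = 2·√(8) = 4√2.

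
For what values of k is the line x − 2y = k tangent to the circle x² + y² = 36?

Tangency holds when the distance from the centre (0, 0) to the line equals the radius 6:
|1·0 − 2·0 − k| / √5 = 6
|k| = 6√5.

k = ±6√5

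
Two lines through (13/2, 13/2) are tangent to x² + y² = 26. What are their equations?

5x − y = 26 and x − 5y = −26

Let a tangent through (13/2, 13/2) have slope m. Its distance from (0, 0) must equal √26:
(−13/2m − (−13/2))² = 26(m² + 1)
5m² − 26m + 5 = 0, so m = 5 or m = 1/5.
Through (13/2, 13/2) these give 5x − y = 26 and x − 5y = −26.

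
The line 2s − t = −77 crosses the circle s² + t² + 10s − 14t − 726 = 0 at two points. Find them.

(−33, 11) and (−25, 27)

Express t = 2s + 77 and substitute into the circle:
5s² + 290s + 4125 = 0  ⟹  s² + 58s + 825 = 0
s = −25 or s = −33, giving (−25, 27) and (−33, 11).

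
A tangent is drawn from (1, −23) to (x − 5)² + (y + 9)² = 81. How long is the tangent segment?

Centre (5, −9), r² = 81. |PO|² = (−4)² + (−14)² = 212.
By the tangent–radius right angle, tangent length = √(|PO|² − r²) = √131.

√131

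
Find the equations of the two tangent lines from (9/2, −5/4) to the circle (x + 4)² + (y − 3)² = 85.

7x − 6y = 39 and 9x − 2y = 43

A line y − (−5/4) = m(x − (9/2)) is tangent when its distance from (−4, 3) is √85:
[m·(−17/2) − (17/4)]² = 85(m² + 1)
12m² − 68m + 63 = 0, so m = 7/6 or m = 9/2.
With m = 7/6: 7x − 6y = 39. With m = 9/2: 9x − 2y = 43.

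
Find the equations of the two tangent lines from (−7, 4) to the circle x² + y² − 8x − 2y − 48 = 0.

4x − 7y = −56 and 7x + 4y = −33

A line y − (4) = m(x − (−7)) is tangent when its distance from (4, 1) is √65:
[m·(11) − (−3)]² = 65(m² + 1)
28m² + 33m − 28 = 0, so m = 4/7 or m = −7/4.
With m = 4/7: 4x − 7y = −56. With m = −7/4: 7x + 4y = −33.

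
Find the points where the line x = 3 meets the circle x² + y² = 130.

(3, −11) and (3, 11)

The line gives x = 3. Substituting into the circle:
y² − 121 = 0
y = 11 or y = −11, giving (3, 11) and (3, −11).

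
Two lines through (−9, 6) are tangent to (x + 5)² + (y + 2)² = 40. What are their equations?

Let a tangent through (−9, 6) have slope m. Its distance from (−5, −2) must equal 2√10:
(4m − (−8))² = 40(m² + 1)
3m² − 8m − 3 = 0, so m = −1/3 or m = 3.
Through (−9, 6) these give x + 3y = 9 and 3x − y = −33.

x + 3y = 9 and 3x − y = −33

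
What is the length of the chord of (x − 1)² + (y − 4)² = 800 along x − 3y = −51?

16√10

Centre (1, 4), r² = 800. Perpendicular distance d from centre to line = |40| / √10 = 40/√10.
Chord = 2√(r² − d²) = 2·√(640) = 16√10.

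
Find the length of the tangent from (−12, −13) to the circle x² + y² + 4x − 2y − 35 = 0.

16

With centre O = (−2, 1), |OP|² = 296 and r² = 40.
By the tangent–radius right angle, tangent length = √(|PO|² − r²) = √256 = 16.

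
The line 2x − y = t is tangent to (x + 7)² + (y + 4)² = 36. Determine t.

Tangency holds when the distance from the centre (−7, −4) to the line equals the radius 6:
|2·(−7) − 1·(−4) − t| / √5 = 6
|t − (−10)| = 6√5.

t = −10 ± 6√5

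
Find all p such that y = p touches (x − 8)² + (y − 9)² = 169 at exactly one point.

p = −4 or p = 22

For a tangent, require d(centre, line) = r = 13.
|0·8 + 1·9 − p| / √1 = 13
|p − (9)| = 13, so p = 22 or p = −4.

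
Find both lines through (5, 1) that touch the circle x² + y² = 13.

Write the tangent as mx − y + (1 − m·(5)) = 0 and set its distance from the centre to √13:
(−5m − (−1))² = 13(m² + 1)
6m² − 5m − 6 = 0, so m = 3/2 or m = −2/3.
Through (5, 1) these give 3x − 2y = 13 and 2x + 3y = 13.

3x − 2y = 13 and 2x + 3y = 13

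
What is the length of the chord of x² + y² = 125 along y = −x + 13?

9√2

The distance from (0, 0) to the line is 13/√2, and r² = 125.
Half the chord is √(r² − d²) = √(81/2), so the full chord is 9√2.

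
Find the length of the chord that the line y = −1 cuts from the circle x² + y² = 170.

26

Centre (0, 0), r² = 170. Perpendicular distance d from centre to line = |1| / √1 = 1.
Half the chord is √(r² − d²) = √(169), so the full chord is 26.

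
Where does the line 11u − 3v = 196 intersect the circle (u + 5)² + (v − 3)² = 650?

Substitute v = (−196 + 11u)/3:
130u² − 4420u + 36400 = 0  ⟹  u² − 34u + 280 = 0
u = 20 or u = 14, giving (20, 8) and (14, −14).

(14, −14) and (20, 8)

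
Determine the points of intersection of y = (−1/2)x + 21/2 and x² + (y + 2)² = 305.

Express y = (21 − x)/2 and substitute into the circle:
5x² − 50x − 595 = 0  ⟹  x² − 10x − 119 = 0
x = 17 or x = −7, giving (17, 2) and (−7, 14).

(−7, 14) and (17, 2)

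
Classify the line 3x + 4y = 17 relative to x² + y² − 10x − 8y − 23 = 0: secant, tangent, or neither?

Substituting the line into the circle gives 25x² − 166x − 623 = 0.
Discriminant = (−166)² − 4·25·(−623) = 89856 > 0.
Two real roots: the line is a secant.

secant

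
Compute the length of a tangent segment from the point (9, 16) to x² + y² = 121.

Centre (0, 0), r² = 121. |PO|² = (9)² + (16)² = 337.
Power of the point: PT² = |PO|² − r² = 216, so PT = 6√6.

6√6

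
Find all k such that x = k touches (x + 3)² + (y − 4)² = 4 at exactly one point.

k = −5 or k = −1

For a tangent, require d(centre, line) = r = 2.
|1·(−3) + 0·4 − k| / √1 = 2
|k − (−3)| = 2, so k = −1 or k = −5.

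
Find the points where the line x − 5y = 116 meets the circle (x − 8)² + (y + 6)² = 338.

Substitute y = (−116 + x)/5:
26x² − 572x + 546 = 0  ⟹  x² − 22x + 21 = 0
x = 21 or x = 1, giving (21, −19) and (1, −23).

(1, −23) and (21, −19)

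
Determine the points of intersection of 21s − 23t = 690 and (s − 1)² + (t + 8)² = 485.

(0, −30) and (23, −9)

From the line, t = (−690 + 21s)/23. Substituting:
970s² − 22310s = 0  ⟹  s² − 23s = 0
s = 23 or s = 0, giving (23, −9) and (0, −30).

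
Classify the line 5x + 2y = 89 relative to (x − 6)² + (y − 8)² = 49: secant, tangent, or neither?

Centre (6, 8), r² = 49. Distance² from centre to line = (−43)²/29 = 1849/29.
Since d² > r², the line lies outside the circle.

neither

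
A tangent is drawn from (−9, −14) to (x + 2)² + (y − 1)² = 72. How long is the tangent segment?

With centre O = (−2, 1), |OP|² = 274 and r² = 72.
Power of the point: PT² = |PO|² − r² = 202, so PT = √202.

√202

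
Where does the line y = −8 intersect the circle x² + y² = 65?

(−1, −8) and (1, −8)

From the line, y = −8. Substituting:
x² − 1 = 0
x = 1 or x = −1, giving (1, −8) and (−1, −8).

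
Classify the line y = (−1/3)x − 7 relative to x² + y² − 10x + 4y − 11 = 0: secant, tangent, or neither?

d² = (1·5 + 3·(−2) − (−21))²/10 = 40; r² = 40.
Since d² = r², the line is tangent.

tangent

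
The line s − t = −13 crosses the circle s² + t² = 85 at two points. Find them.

(−7, 6) and (−6, 7)

Substitute t = s + 13:
2s² + 26s + 84 = 0  ⟹  s² + 13s + 42 = 0
s = −6 or s = −7, giving (−6, 7) and (−7, 6).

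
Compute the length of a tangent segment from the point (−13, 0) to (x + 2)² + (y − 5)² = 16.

√130

Centre (−2, 5), r² = 16. |PO|² = (−11)² + (−5)² = 146.
The tangent meets the radius at right angles, so tangent² = |PO|² − r² = 146 − 16 = 130.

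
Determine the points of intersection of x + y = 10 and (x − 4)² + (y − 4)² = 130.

(−3, 13) and (13, −3)

Substitute y = −x + 10:
2x² − 20x − 78 = 0  ⟹  x² − 10x − 39 = 0
x = 13 or x = −3, giving (13, −3) and (−3, 13).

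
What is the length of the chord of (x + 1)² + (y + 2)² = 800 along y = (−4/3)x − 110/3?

From the line, y = (−110 − 4x)/3. Substituting:
25x² + 850x + 3625 = 0  ⟹  x² + 34x + 145 = 0
x = −5 or x = −29, giving (−5, −30) and (−29, 2).
|(−5, −30) − (−29, 2)| = √((24)² + (−32)²) = 40.

40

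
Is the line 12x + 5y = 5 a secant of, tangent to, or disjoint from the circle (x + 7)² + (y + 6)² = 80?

d² = (12·(−7) + 5·(−6) − (5))²/169 = 14161/169; r² = 80.
Since d² > r², the line lies outside the circle.

disjoint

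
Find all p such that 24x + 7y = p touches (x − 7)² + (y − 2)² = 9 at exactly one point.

p = 107 or p = 257

For a tangent, require d(centre, line) = r = 3.
|24·7 + 7·2 − p| / √625 = 3
|p − (182)| = 3·25, so p = 257 or p = 107.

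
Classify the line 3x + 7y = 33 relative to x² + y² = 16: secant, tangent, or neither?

d² = (3·0 + 7·0 − (33))²/58 = 1089/58; r² = 16.
Since d² > r², the line lies outside the circle.

neither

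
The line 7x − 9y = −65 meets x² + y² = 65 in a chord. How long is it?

√130

The distance from (0, 0) to the line is 65/√130, and r² = 65.
Half the chord is √(r² − d²) = √(65/2), so the full chord is √130.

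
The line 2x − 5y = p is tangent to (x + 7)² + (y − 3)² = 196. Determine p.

p = −29 ± 14√29

Tangency holds when the distance from the centre (−7, 3) to the line equals the radius 14:
|2·(−7) − 5·3 − p| / √29 = 14
|p − (−29)| = 14√29.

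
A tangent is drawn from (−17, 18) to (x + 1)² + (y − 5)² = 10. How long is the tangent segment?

√415

With centre O = (−1, 5), |OP|² = 425 and r² = 10.
The tangent meets the radius at right angles, so tangent² = |PO|² − r² = 425 − 10 = 415.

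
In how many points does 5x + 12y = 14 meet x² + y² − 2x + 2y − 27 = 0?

2

Substituting the line into the circle gives 169x² − 548x − 3356 = 0.
Discriminant = (−548)² − 4·169·(−3356) = 2568960 > 0.
Two real roots: the line is a secant.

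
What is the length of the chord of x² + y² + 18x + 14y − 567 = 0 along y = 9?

42

Centre (−9, −7), r² = 697. Perpendicular distance d from centre to line = |−16| / √1 = 16.
Half the chord is √(r² − d²) = √(441), so the full chord is 42.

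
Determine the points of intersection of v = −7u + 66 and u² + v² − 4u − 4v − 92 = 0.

(8, 10) and (10, −4)

From the line, v = −7u + 66. Substituting:
50u² − 900u + 4000 = 0  ⟹  u² − 18u + 80 = 0
u = 10 or u = 8, giving (10, −4) and (8, 10).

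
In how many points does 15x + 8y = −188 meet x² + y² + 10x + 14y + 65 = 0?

d² = (15·(−5) + 8·(−7) − (−188))²/289 = 3249/289; r² = 9.
Since d² > r², the line lies outside the circle.

0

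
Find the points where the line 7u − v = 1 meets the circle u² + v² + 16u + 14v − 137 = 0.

Substitute v = 7u − 1:
50u² + 100u − 150 = 0  ⟹  u² + 2u − 3 = 0
u = 1 or u = −3, giving (1, 6) and (−3, −22).

(−3, −22) and (1, 6)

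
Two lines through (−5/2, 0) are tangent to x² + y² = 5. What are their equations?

A line y − (0) = m(x − (−5/2)) is tangent when its distance from (0, 0) is √5:
(5/2m − (0))² = 5(m² + 1)
m² − 4 = 0, so m = −2 or m = 2.
With m = −2: 2x + y = −5. With m = 2: 2x − y = −5.

2x + y = −5 and 2x − y = −5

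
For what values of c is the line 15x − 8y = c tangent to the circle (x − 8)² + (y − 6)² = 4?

Tangency holds when the distance from the centre (8, 6) to the line equals the radius 2:
|15·8 − 8·6 − c| / √289 = 2
|c − (72)| = 2·17, so c = 106 or c = 38.

c = 38 or c = 106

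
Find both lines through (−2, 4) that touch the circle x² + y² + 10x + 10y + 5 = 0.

2x + y = 0 and x − 2y = −10

Let a tangent through (−2, 4) have slope m. Its distance from (−5, −5) must equal 3√5:
(−3m − (−9))² = 45(m² + 1)
2m² + 3m − 2 = 0, so m = −2 or m = 1/2.
Through (−2, 4) these give 2x + y = 0 and x − 2y = −10.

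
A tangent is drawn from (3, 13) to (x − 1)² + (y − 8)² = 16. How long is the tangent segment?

The centre is (1, 8) and r = 4. The square of the distance from P to the centre is 4 + 25 = 29.
By the tangent–radius right angle, tangent length = √(|PO|² − r²) = √13.

√13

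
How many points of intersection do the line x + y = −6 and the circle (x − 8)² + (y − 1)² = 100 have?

0

Centre (8, 1), r² = 100. Distance² from centre to line = (15)²/2 = 225/2.
Since d² > r², the line lies outside the circle.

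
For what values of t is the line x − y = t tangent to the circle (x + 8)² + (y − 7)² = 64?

t = −15 ± 8√2

For a tangent, require d(centre, line) = r = 8.
|1·(−8) − 1·7 − t| / √2 = 8
|t − (−15)| = 8√2.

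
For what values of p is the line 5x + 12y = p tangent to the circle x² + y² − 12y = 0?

Tangency holds when the distance from the centre (0, 6) to the line equals the radius 6:
|5·0 + 12·6 − p| / √169 = 6
|p − (72)| = 6·13, so p = 150 or p = −6.

p = −6 or p = 150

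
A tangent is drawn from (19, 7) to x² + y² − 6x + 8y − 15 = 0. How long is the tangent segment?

With centre O = (3, −4), |OP|² = 377 and r² = 40.
By the tangent–radius right angle, tangent length = √(|PO|² − r²) = √337.

√337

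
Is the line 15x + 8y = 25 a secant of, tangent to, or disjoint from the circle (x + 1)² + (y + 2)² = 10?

Substituting the line into the circle gives 289x² − 1102x + 1105 = 0.
Discriminant = (−1102)² − 4·289·(1105) = −62976 < 0.
No real roots: the line does not meet the circle.

disjoint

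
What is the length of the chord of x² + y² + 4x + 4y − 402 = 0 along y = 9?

34

Centre (−2, −2), r² = 410. Perpendicular distance d from centre to line = |−11| / √1 = 11.
Half the chord is √(r² − d²) = √(289), so the full chord is 34.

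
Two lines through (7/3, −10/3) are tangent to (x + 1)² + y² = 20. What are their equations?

Let a tangent through (7/3, −10/3) have slope m. Its distance from (−1, 0) must equal 2√5:
(−10/3m − (10/3))² = 20(m² + 1)
2m² − 5m + 2 = 0, so m = 2 or m = 1/2.
With m = 2: 2x − y = 8. With m = 1/2: x − 2y = 9.

2x − y = 8 and x − 2y = 9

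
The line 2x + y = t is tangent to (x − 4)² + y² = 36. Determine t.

Tangency holds when the distance from the centre (4, 0) to the line equals the radius 6:
|2·4 + 1·0 − t| / √5 = 6
|t − (8)| = 6√5.

t = 8 ± 6√5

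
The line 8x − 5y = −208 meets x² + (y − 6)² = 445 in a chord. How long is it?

2√89

Substitute y = (208 + 8x)/5:
89x² + 2848x + 20559 = 0  ⟹  x² + 32x + 231 = 0
x = −11 or x = −21, giving (−11, 24) and (−21, 8).
|(−11, 24) − (−21, 8)| = √((10)² + (16)²) = 2√89.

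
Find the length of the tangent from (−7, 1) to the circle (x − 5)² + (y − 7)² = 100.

Centre (5, 7), r² = 100. |PO|² = (−12)² + (−6)² = 180.
By the tangent–radius right angle, tangent length = √(|PO|² − r²) = √80 = 4√5.

4√5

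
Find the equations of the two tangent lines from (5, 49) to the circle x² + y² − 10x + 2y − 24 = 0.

7x − y = −14 and 7x + y = 84

A line y − (49) = m(x − (5)) is tangent when its distance from (5, −1) is 5√2:
[m·(0) − (−50)]² = 50(m² + 1)
m² − 49 = 0, so m = 7 or m = −7.
Through (5, 49) these give 7x − y = −14 and 7x + y = 84.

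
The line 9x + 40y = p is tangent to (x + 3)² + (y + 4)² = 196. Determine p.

For a tangent, require d(centre, line) = r = 14.
|9·(−3) + 40·(−4) − p| / √1681 = 14
|p − (−187)| = 14·41, so p = 387 or p = −761.

p = −761 or p = 387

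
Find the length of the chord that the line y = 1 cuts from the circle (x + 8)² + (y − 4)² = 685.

Centre (−8, 4), r² = 685. Perpendicular distance d from centre to line = |3| / √1 = 3.
Chord = 2√(r² − d²) = 2·√(676) = 52.

52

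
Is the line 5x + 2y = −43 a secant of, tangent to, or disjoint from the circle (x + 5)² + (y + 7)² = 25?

Substituting the line into the circle gives 29x² + 330x + 841 = 0.
Discriminant = (330)² − 4·29·(841) = 11344 > 0.
Two real roots: the line is a secant.

secant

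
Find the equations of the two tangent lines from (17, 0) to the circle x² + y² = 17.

x + 4y = 17 and x − 4y = 17

Let a tangent through (17, 0) have slope m. Its distance from (0, 0) must equal √17:
[m·(−17) − (0)]² = 17(m² + 1)
16m² − 1 = 0, so m = −1/4 or m = 1/4.
With m = −1/4: x + 4y = 17. With m = 1/4: x − 4y = 17.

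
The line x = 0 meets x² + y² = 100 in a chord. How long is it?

20

The distance from (0, 0) to the line is 0, and r² = 100.
Half the chord is √(r² − d²) = √(100), so the full chord is 20.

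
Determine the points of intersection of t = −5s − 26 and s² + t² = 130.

(−7, 9) and (−3, −11)

From the line, t = −5s − 26. Substituting:
26s² + 260s + 546 = 0  ⟹  s² + 10s + 21 = 0
s = −3 or s = −7, giving (−3, −11) and (−7, 9).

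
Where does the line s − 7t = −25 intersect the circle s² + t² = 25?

(−4, 3) and (3, 4)

Substitute t = (25 + s)/7:
50s² + 50s − 600 = 0  ⟹  s² + s − 12 = 0
s = 3 or s = −4, giving (3, 4) and (−4, 3).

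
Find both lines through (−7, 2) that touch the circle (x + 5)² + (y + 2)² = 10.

x + 3y = −1 and 3x − y = −23

Write the tangent as mx − y + (2 − m·(−7)) = 0 and set its distance from the centre to √10:
[m·(2) − (−4)]² = 10(m² + 1)
3m² − 8m − 3 = 0, so m = −1/3 or m = 3.
With m = −1/3: x + 3y = −1. With m = 3: 3x − y = −23.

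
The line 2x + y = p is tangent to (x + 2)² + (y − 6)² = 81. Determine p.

For a tangent, require d(centre, line) = r = 9.
|2·(−2) + 1·6 − p| / √5 = 9
|p − (2)| = 9√5.

p = 2 ± 9√5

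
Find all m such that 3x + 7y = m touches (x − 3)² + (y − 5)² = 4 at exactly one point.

m = 44 ± 2√58

Tangency holds when the distance from the centre (3, 5) to the line equals the radius 2:
|3·3 + 7·5 − m| / √58 = 2
|m − (44)| = 2√58.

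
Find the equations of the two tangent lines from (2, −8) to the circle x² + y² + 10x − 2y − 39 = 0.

Write the tangent as mx − y + (−8 − m·(2)) = 0 and set its distance from the centre to √65:
(−7m − (9))² = 65(m² + 1)
8m² − 63m − 8 = 0, so m = −1/8 or m = 8.
With m = −1/8: x + 8y = −62. With m = 8: 8x − y = 24.

x + 8y = −62 and 8x − y = 24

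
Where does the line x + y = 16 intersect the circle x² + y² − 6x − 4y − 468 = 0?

(−6, 22) and (23, −7)

Substitute y = −x + 16:
2x² − 34x − 276 = 0  ⟹  x² − 17x − 138 = 0
x = 23 or x = −6, giving (23, −7) and (−6, 22).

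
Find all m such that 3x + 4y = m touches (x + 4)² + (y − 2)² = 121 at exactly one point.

For a tangent, require d(centre, line) = r = 11.
|3·(−4) + 4·2 − m| / √25 = 11
|m − (−4)| = 11·5, so m = 51 or m = −59.

m = −59 or m = 51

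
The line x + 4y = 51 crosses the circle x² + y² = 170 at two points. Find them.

From the line, y = (51 − x)/4. Substituting:
17x² − 102x − 119 = 0  ⟹  x² − 6x − 7 = 0
x = 7 or x = −1, giving (7, 11) and (−1, 13).

(−1, 13) and (7, 11)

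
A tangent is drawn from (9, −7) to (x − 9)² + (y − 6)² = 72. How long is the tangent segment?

√97

The centre is (9, 6) and r = 6√2. The square of the distance from P to the centre is 0 + 169 = 169.
By the tangent–radius right angle, tangent length = √(|PO|² − r²) = √97.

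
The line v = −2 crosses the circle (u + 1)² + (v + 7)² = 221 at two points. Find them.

From the line, v = −2. Substituting:
u² + 2u − 195 = 0
u = 13 or u = −15, giving (13, −2) and (−15, −2).

(−15, −2) and (13, −2)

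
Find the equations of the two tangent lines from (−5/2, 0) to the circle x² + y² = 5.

Write the tangent as mx − y + (0 − m·(−5/2)) = 0 and set its distance from the centre to √5:
(5/2m − (0))² = 5(m² + 1)
m² − 4 = 0, so m = −2 or m = 2.
Through (−5/2, 0) these give 2x + y = −5 and 2x − y = −5.

2x + y = −5 and 2x − y = −5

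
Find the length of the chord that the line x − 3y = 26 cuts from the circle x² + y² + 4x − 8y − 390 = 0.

10√10

The distance from (−2, 4) to the line is 40/√10, and r² = 410.
Chord = 2√(r² − d²) = 2·√(250) = 10√10.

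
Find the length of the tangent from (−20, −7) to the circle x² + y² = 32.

Centre (0, 0), r² = 32. |PO|² = (−20)² + (−7)² = 449.
The tangent meets the radius at right angles, so tangent² = |PO|² − r² = 449 − 32 = 417.

√417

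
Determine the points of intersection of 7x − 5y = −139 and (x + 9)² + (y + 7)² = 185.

(−22, −3) and (−17, 4)

From the line, y = (139 + 7x)/5. Substituting:
74x² + 2886x + 27676 = 0  ⟹  x² + 39x + 374 = 0
x = −17 or x = −22, giving (−17, 4) and (−22, −3).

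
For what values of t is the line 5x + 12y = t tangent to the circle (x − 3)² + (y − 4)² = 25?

t = −2 or t = 128

Tangency holds when the distance from the centre (3, 4) to the line equals the radius 5:
|5·3 + 12·4 − t| / √169 = 5
|t − (63)| = 5·13, so t = 128 or t = −2.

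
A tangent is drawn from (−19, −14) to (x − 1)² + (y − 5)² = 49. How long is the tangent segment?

Centre (1, 5), r² = 49. |PO|² = (−20)² + (−19)² = 761.
Power of the point: PT² = |PO|² − r² = 712, so PT = 2√178.

2√178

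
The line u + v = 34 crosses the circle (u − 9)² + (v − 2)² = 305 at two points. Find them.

Express v = −u + 34 and substitute into the circle:
2u² − 82u + 800 = 0  ⟹  u² − 41u + 400 = 0
u = 25 or u = 16, giving (25, 9) and (16, 18).

(16, 18) and (25, 9)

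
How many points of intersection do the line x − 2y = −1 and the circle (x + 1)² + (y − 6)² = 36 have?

2

Substituting the line into the circle gives 5x² − 14x − 19 = 0.
Discriminant = (−14)² − 4·5·(−19) = 576 > 0.
Two real roots: the line is a secant.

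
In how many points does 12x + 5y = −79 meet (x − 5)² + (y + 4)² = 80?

0

Centre (5, −4), r² = 80. Distance² from centre to line = (119)²/169 = 14161/169.
Since d² > r², the line lies outside the circle.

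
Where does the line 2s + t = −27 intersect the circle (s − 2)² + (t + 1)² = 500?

(−18, 9) and (−2, −23)

Substitute t = −2s − 27:
5s² + 100s + 180 = 0  ⟹  s² + 20s + 36 = 0
s = −2 or s = −18, giving (−2, −23) and (−18, 9).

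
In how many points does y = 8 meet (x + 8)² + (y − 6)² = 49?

Substituting the line into the circle gives x² + 16x + 19 = 0.
Δ = 256 − 76 = 180.
Two real roots: the line is a secant.

2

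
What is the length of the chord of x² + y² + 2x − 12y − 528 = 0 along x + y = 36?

13√2

The distance from (−1, 6) to the line is 31/√2, and r² = 565.
Half the chord is √(r² − d²) = √(169/2), so the full chord is 13√2.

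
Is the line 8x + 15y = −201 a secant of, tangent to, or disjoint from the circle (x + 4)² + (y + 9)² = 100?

Substituting the line into the circle gives 289x² + 2856x − 14544 = 0.
Discriminant = (2856)² − 4·289·(−14544) = 24969600 > 0.
Two real roots: the line is a secant.

secant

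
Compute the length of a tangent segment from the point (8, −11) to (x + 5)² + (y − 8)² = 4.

The centre is (−5, 8) and r = 2. The square of the distance from P to the centre is 169 + 361 = 530.
By the tangent–radius right angle, tangent length = √(|PO|² − r²) = √526.

√526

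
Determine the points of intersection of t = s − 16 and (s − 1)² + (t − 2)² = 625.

(−6, −22) and (25, 9)

Express t = s − 16 and substitute into the circle:
2s² − 38s − 300 = 0  ⟹  s² − 19s − 150 = 0
s = 25 or s = −6, giving (25, 9) and (−6, −22).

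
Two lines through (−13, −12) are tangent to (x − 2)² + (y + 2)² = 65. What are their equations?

x − 8y = 83 and 7x − 4y = −43

A line y − (−12) = m(x − (−13)) is tangent when its distance from (2, −2) is √65:
(15m − (10))² = 65(m² + 1)
32m² − 60m + 7 = 0, so m = 1/8 or m = 7/4.
Through (−13, −12) these give x − 8y = 83 and 7x − 4y = −43.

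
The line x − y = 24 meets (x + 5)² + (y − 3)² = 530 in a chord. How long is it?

The distance from (−5, 3) to the line is 32/√2, and r² = 530.
Half the chord is √(r² − d²) = √(18), so the full chord is 6√2.

6√2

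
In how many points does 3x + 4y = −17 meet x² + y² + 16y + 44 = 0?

2

Centre (0, −8), r² = 20. Distance² from centre to line = (−15)²/25 = 9.
Since d² < r², the line cuts the circle twice.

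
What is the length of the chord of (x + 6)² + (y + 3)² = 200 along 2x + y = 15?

4√5

Express y = −2x + 15 and substitute into the circle:
5x² − 60x + 160 = 0  ⟹  x² − 12x + 32 = 0
x = 8 or x = 4, giving (8, −1) and (4, 7).
|(8, −1) − (4, 7)| = √((4)² + (−8)²) = 4√5.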